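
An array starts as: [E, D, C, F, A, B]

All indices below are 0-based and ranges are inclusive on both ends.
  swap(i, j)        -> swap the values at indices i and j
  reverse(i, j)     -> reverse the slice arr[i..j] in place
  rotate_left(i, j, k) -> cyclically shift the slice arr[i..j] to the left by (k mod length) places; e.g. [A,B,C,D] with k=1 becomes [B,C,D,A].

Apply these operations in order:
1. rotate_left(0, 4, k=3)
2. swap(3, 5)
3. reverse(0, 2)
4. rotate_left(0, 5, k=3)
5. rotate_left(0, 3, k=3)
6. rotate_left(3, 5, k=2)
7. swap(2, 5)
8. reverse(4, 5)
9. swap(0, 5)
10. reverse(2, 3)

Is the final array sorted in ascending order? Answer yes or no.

Answer: no

Derivation:
After 1 (rotate_left(0, 4, k=3)): [F, A, E, D, C, B]
After 2 (swap(3, 5)): [F, A, E, B, C, D]
After 3 (reverse(0, 2)): [E, A, F, B, C, D]
After 4 (rotate_left(0, 5, k=3)): [B, C, D, E, A, F]
After 5 (rotate_left(0, 3, k=3)): [E, B, C, D, A, F]
After 6 (rotate_left(3, 5, k=2)): [E, B, C, F, D, A]
After 7 (swap(2, 5)): [E, B, A, F, D, C]
After 8 (reverse(4, 5)): [E, B, A, F, C, D]
After 9 (swap(0, 5)): [D, B, A, F, C, E]
After 10 (reverse(2, 3)): [D, B, F, A, C, E]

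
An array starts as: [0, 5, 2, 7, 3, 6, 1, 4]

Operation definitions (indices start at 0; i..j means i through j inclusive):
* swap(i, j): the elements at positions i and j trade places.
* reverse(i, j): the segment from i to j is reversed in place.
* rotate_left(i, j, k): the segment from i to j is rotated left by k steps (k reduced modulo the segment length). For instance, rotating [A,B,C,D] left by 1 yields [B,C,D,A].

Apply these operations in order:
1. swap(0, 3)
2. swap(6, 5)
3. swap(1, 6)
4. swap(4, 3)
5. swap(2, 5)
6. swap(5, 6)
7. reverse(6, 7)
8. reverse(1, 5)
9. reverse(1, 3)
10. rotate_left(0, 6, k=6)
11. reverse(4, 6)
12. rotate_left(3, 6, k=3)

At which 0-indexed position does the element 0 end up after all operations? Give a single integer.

After 1 (swap(0, 3)): [7, 5, 2, 0, 3, 6, 1, 4]
After 2 (swap(6, 5)): [7, 5, 2, 0, 3, 1, 6, 4]
After 3 (swap(1, 6)): [7, 6, 2, 0, 3, 1, 5, 4]
After 4 (swap(4, 3)): [7, 6, 2, 3, 0, 1, 5, 4]
After 5 (swap(2, 5)): [7, 6, 1, 3, 0, 2, 5, 4]
After 6 (swap(5, 6)): [7, 6, 1, 3, 0, 5, 2, 4]
After 7 (reverse(6, 7)): [7, 6, 1, 3, 0, 5, 4, 2]
After 8 (reverse(1, 5)): [7, 5, 0, 3, 1, 6, 4, 2]
After 9 (reverse(1, 3)): [7, 3, 0, 5, 1, 6, 4, 2]
After 10 (rotate_left(0, 6, k=6)): [4, 7, 3, 0, 5, 1, 6, 2]
After 11 (reverse(4, 6)): [4, 7, 3, 0, 6, 1, 5, 2]
After 12 (rotate_left(3, 6, k=3)): [4, 7, 3, 5, 0, 6, 1, 2]

Answer: 4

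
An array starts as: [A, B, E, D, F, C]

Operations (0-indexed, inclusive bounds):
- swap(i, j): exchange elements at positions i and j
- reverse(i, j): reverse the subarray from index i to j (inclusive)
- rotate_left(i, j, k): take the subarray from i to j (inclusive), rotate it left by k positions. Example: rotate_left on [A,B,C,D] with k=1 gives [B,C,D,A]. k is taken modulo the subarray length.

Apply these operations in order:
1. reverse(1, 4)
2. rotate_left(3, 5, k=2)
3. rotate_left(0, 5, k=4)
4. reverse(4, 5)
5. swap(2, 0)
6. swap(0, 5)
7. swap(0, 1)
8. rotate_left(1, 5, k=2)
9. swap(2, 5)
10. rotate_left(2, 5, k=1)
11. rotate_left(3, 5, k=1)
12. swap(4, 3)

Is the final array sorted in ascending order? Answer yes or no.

Answer: no

Derivation:
After 1 (reverse(1, 4)): [A, F, D, E, B, C]
After 2 (rotate_left(3, 5, k=2)): [A, F, D, C, E, B]
After 3 (rotate_left(0, 5, k=4)): [E, B, A, F, D, C]
After 4 (reverse(4, 5)): [E, B, A, F, C, D]
After 5 (swap(2, 0)): [A, B, E, F, C, D]
After 6 (swap(0, 5)): [D, B, E, F, C, A]
After 7 (swap(0, 1)): [B, D, E, F, C, A]
After 8 (rotate_left(1, 5, k=2)): [B, F, C, A, D, E]
After 9 (swap(2, 5)): [B, F, E, A, D, C]
After 10 (rotate_left(2, 5, k=1)): [B, F, A, D, C, E]
After 11 (rotate_left(3, 5, k=1)): [B, F, A, C, E, D]
After 12 (swap(4, 3)): [B, F, A, E, C, D]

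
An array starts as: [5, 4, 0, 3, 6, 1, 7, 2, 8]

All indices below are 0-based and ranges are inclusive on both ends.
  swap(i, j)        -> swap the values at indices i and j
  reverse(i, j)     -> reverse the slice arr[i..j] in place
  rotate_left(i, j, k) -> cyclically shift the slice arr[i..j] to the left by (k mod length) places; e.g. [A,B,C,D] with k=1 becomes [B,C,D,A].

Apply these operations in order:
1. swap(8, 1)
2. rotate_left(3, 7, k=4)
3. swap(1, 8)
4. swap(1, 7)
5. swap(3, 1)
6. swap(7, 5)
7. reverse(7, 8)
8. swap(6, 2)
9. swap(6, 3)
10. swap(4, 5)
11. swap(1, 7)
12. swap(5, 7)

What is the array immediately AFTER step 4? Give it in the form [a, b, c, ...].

After 1 (swap(8, 1)): [5, 8, 0, 3, 6, 1, 7, 2, 4]
After 2 (rotate_left(3, 7, k=4)): [5, 8, 0, 2, 3, 6, 1, 7, 4]
After 3 (swap(1, 8)): [5, 4, 0, 2, 3, 6, 1, 7, 8]
After 4 (swap(1, 7)): [5, 7, 0, 2, 3, 6, 1, 4, 8]

Answer: [5, 7, 0, 2, 3, 6, 1, 4, 8]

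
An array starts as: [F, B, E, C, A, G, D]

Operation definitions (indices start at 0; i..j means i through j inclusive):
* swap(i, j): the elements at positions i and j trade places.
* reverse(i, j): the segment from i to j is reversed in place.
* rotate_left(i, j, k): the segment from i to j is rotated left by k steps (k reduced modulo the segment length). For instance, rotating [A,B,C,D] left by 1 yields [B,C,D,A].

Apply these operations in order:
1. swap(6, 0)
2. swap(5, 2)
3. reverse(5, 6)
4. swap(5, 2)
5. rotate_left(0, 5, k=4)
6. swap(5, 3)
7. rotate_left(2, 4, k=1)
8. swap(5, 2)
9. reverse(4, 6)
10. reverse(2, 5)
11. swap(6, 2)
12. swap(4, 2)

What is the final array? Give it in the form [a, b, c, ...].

After 1 (swap(6, 0)): [D, B, E, C, A, G, F]
After 2 (swap(5, 2)): [D, B, G, C, A, E, F]
After 3 (reverse(5, 6)): [D, B, G, C, A, F, E]
After 4 (swap(5, 2)): [D, B, F, C, A, G, E]
After 5 (rotate_left(0, 5, k=4)): [A, G, D, B, F, C, E]
After 6 (swap(5, 3)): [A, G, D, C, F, B, E]
After 7 (rotate_left(2, 4, k=1)): [A, G, C, F, D, B, E]
After 8 (swap(5, 2)): [A, G, B, F, D, C, E]
After 9 (reverse(4, 6)): [A, G, B, F, E, C, D]
After 10 (reverse(2, 5)): [A, G, C, E, F, B, D]
After 11 (swap(6, 2)): [A, G, D, E, F, B, C]
After 12 (swap(4, 2)): [A, G, F, E, D, B, C]

Answer: [A, G, F, E, D, B, C]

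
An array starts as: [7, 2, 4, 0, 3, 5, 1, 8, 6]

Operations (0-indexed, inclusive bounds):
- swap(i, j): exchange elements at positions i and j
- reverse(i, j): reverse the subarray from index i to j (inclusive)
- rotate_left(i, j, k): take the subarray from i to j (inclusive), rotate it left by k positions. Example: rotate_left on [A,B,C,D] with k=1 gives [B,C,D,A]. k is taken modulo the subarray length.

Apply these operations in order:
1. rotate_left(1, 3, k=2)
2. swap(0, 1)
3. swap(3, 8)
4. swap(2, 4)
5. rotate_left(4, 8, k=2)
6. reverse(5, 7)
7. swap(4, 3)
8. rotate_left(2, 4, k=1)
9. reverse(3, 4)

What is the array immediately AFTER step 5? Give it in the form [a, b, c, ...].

Answer: [0, 7, 3, 6, 1, 8, 4, 2, 5]

Derivation:
After 1 (rotate_left(1, 3, k=2)): [7, 0, 2, 4, 3, 5, 1, 8, 6]
After 2 (swap(0, 1)): [0, 7, 2, 4, 3, 5, 1, 8, 6]
After 3 (swap(3, 8)): [0, 7, 2, 6, 3, 5, 1, 8, 4]
After 4 (swap(2, 4)): [0, 7, 3, 6, 2, 5, 1, 8, 4]
After 5 (rotate_left(4, 8, k=2)): [0, 7, 3, 6, 1, 8, 4, 2, 5]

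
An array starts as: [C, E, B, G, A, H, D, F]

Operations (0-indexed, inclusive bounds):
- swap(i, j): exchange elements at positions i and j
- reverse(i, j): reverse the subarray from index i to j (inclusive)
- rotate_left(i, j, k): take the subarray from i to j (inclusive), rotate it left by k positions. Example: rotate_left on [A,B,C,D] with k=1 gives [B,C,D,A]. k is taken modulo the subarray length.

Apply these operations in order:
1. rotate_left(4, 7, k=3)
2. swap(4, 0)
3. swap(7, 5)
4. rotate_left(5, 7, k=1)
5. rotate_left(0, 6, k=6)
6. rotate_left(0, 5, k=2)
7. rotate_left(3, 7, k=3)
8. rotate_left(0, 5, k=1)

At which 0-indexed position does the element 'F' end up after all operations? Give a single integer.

After 1 (rotate_left(4, 7, k=3)): [C, E, B, G, F, A, H, D]
After 2 (swap(4, 0)): [F, E, B, G, C, A, H, D]
After 3 (swap(7, 5)): [F, E, B, G, C, D, H, A]
After 4 (rotate_left(5, 7, k=1)): [F, E, B, G, C, H, A, D]
After 5 (rotate_left(0, 6, k=6)): [A, F, E, B, G, C, H, D]
After 6 (rotate_left(0, 5, k=2)): [E, B, G, C, A, F, H, D]
After 7 (rotate_left(3, 7, k=3)): [E, B, G, H, D, C, A, F]
After 8 (rotate_left(0, 5, k=1)): [B, G, H, D, C, E, A, F]

Answer: 7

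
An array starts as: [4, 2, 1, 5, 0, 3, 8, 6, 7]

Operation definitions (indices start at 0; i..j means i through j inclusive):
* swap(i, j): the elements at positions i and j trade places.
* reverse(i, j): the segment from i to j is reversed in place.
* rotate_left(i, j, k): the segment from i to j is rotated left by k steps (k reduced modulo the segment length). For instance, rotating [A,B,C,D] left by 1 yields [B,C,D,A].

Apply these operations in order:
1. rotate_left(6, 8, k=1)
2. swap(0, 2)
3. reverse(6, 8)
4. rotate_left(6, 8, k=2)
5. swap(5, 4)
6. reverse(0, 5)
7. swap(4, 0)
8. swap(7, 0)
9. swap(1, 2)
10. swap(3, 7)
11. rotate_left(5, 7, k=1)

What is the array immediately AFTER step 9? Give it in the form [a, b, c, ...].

After 1 (rotate_left(6, 8, k=1)): [4, 2, 1, 5, 0, 3, 6, 7, 8]
After 2 (swap(0, 2)): [1, 2, 4, 5, 0, 3, 6, 7, 8]
After 3 (reverse(6, 8)): [1, 2, 4, 5, 0, 3, 8, 7, 6]
After 4 (rotate_left(6, 8, k=2)): [1, 2, 4, 5, 0, 3, 6, 8, 7]
After 5 (swap(5, 4)): [1, 2, 4, 5, 3, 0, 6, 8, 7]
After 6 (reverse(0, 5)): [0, 3, 5, 4, 2, 1, 6, 8, 7]
After 7 (swap(4, 0)): [2, 3, 5, 4, 0, 1, 6, 8, 7]
After 8 (swap(7, 0)): [8, 3, 5, 4, 0, 1, 6, 2, 7]
After 9 (swap(1, 2)): [8, 5, 3, 4, 0, 1, 6, 2, 7]

Answer: [8, 5, 3, 4, 0, 1, 6, 2, 7]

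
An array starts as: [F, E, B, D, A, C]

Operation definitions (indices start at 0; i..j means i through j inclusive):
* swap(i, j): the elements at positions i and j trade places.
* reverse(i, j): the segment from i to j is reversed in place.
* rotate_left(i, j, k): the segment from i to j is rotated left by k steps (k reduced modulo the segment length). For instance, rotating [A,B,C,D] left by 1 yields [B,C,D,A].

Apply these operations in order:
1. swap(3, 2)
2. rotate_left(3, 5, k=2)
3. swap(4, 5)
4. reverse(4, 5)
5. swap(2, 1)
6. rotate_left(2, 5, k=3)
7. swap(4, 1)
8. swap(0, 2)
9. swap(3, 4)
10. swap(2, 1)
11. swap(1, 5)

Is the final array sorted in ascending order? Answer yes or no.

Answer: yes

Derivation:
After 1 (swap(3, 2)): [F, E, D, B, A, C]
After 2 (rotate_left(3, 5, k=2)): [F, E, D, C, B, A]
After 3 (swap(4, 5)): [F, E, D, C, A, B]
After 4 (reverse(4, 5)): [F, E, D, C, B, A]
After 5 (swap(2, 1)): [F, D, E, C, B, A]
After 6 (rotate_left(2, 5, k=3)): [F, D, A, E, C, B]
After 7 (swap(4, 1)): [F, C, A, E, D, B]
After 8 (swap(0, 2)): [A, C, F, E, D, B]
After 9 (swap(3, 4)): [A, C, F, D, E, B]
After 10 (swap(2, 1)): [A, F, C, D, E, B]
After 11 (swap(1, 5)): [A, B, C, D, E, F]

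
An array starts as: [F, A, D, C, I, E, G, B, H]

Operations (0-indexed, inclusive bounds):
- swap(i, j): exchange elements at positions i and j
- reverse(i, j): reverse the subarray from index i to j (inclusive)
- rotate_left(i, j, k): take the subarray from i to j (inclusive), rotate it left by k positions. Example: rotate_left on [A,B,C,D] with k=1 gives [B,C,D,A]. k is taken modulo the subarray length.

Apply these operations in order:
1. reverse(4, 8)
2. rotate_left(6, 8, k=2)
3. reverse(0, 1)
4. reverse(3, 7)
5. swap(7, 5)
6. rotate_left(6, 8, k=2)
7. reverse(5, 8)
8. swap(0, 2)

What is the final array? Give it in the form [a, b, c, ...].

Answer: [D, F, A, G, I, B, H, E, C]

Derivation:
After 1 (reverse(4, 8)): [F, A, D, C, H, B, G, E, I]
After 2 (rotate_left(6, 8, k=2)): [F, A, D, C, H, B, I, G, E]
After 3 (reverse(0, 1)): [A, F, D, C, H, B, I, G, E]
After 4 (reverse(3, 7)): [A, F, D, G, I, B, H, C, E]
After 5 (swap(7, 5)): [A, F, D, G, I, C, H, B, E]
After 6 (rotate_left(6, 8, k=2)): [A, F, D, G, I, C, E, H, B]
After 7 (reverse(5, 8)): [A, F, D, G, I, B, H, E, C]
After 8 (swap(0, 2)): [D, F, A, G, I, B, H, E, C]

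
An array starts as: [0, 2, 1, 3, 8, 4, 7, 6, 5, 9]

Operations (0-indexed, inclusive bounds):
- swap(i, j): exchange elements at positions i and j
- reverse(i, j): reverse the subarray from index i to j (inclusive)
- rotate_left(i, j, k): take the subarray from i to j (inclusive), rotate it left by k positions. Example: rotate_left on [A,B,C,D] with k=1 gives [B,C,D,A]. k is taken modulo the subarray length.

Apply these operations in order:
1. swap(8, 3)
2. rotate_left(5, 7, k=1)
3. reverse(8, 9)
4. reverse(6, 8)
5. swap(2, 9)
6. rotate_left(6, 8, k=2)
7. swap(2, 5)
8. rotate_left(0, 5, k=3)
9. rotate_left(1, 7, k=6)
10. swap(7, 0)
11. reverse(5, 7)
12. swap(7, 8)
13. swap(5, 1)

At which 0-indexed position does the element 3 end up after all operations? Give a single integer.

After 1 (swap(8, 3)): [0, 2, 1, 5, 8, 4, 7, 6, 3, 9]
After 2 (rotate_left(5, 7, k=1)): [0, 2, 1, 5, 8, 7, 6, 4, 3, 9]
After 3 (reverse(8, 9)): [0, 2, 1, 5, 8, 7, 6, 4, 9, 3]
After 4 (reverse(6, 8)): [0, 2, 1, 5, 8, 7, 9, 4, 6, 3]
After 5 (swap(2, 9)): [0, 2, 3, 5, 8, 7, 9, 4, 6, 1]
After 6 (rotate_left(6, 8, k=2)): [0, 2, 3, 5, 8, 7, 6, 9, 4, 1]
After 7 (swap(2, 5)): [0, 2, 7, 5, 8, 3, 6, 9, 4, 1]
After 8 (rotate_left(0, 5, k=3)): [5, 8, 3, 0, 2, 7, 6, 9, 4, 1]
After 9 (rotate_left(1, 7, k=6)): [5, 9, 8, 3, 0, 2, 7, 6, 4, 1]
After 10 (swap(7, 0)): [6, 9, 8, 3, 0, 2, 7, 5, 4, 1]
After 11 (reverse(5, 7)): [6, 9, 8, 3, 0, 5, 7, 2, 4, 1]
After 12 (swap(7, 8)): [6, 9, 8, 3, 0, 5, 7, 4, 2, 1]
After 13 (swap(5, 1)): [6, 5, 8, 3, 0, 9, 7, 4, 2, 1]

Answer: 3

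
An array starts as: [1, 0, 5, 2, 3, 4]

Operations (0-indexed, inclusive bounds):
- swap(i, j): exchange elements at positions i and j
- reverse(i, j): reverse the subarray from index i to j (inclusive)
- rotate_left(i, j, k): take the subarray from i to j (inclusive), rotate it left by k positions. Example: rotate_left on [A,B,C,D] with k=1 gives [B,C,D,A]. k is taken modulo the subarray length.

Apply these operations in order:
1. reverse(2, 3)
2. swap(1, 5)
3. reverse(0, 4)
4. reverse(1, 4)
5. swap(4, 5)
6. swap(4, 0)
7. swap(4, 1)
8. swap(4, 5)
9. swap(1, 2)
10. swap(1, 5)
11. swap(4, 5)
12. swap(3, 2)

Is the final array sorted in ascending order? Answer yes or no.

After 1 (reverse(2, 3)): [1, 0, 2, 5, 3, 4]
After 2 (swap(1, 5)): [1, 4, 2, 5, 3, 0]
After 3 (reverse(0, 4)): [3, 5, 2, 4, 1, 0]
After 4 (reverse(1, 4)): [3, 1, 4, 2, 5, 0]
After 5 (swap(4, 5)): [3, 1, 4, 2, 0, 5]
After 6 (swap(4, 0)): [0, 1, 4, 2, 3, 5]
After 7 (swap(4, 1)): [0, 3, 4, 2, 1, 5]
After 8 (swap(4, 5)): [0, 3, 4, 2, 5, 1]
After 9 (swap(1, 2)): [0, 4, 3, 2, 5, 1]
After 10 (swap(1, 5)): [0, 1, 3, 2, 5, 4]
After 11 (swap(4, 5)): [0, 1, 3, 2, 4, 5]
After 12 (swap(3, 2)): [0, 1, 2, 3, 4, 5]

Answer: yes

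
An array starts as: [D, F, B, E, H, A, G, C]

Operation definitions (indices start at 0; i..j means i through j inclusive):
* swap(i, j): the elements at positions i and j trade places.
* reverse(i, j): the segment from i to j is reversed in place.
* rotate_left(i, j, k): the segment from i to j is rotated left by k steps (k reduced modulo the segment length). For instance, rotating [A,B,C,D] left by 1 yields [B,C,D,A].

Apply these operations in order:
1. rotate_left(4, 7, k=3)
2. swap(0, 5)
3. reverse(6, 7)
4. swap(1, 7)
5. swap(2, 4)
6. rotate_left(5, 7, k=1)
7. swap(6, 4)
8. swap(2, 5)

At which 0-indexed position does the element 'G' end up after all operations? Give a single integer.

After 1 (rotate_left(4, 7, k=3)): [D, F, B, E, C, H, A, G]
After 2 (swap(0, 5)): [H, F, B, E, C, D, A, G]
After 3 (reverse(6, 7)): [H, F, B, E, C, D, G, A]
After 4 (swap(1, 7)): [H, A, B, E, C, D, G, F]
After 5 (swap(2, 4)): [H, A, C, E, B, D, G, F]
After 6 (rotate_left(5, 7, k=1)): [H, A, C, E, B, G, F, D]
After 7 (swap(6, 4)): [H, A, C, E, F, G, B, D]
After 8 (swap(2, 5)): [H, A, G, E, F, C, B, D]

Answer: 2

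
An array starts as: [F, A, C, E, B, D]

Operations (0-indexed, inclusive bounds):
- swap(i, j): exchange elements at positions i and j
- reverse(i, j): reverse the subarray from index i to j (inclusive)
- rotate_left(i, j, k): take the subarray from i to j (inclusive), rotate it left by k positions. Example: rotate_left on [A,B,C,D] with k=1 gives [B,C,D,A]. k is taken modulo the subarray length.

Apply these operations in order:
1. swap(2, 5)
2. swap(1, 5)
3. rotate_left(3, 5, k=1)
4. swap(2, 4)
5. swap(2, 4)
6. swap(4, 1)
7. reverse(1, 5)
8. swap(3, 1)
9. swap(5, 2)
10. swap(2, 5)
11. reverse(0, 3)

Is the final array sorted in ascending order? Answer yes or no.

Answer: no

Derivation:
After 1 (swap(2, 5)): [F, A, D, E, B, C]
After 2 (swap(1, 5)): [F, C, D, E, B, A]
After 3 (rotate_left(3, 5, k=1)): [F, C, D, B, A, E]
After 4 (swap(2, 4)): [F, C, A, B, D, E]
After 5 (swap(2, 4)): [F, C, D, B, A, E]
After 6 (swap(4, 1)): [F, A, D, B, C, E]
After 7 (reverse(1, 5)): [F, E, C, B, D, A]
After 8 (swap(3, 1)): [F, B, C, E, D, A]
After 9 (swap(5, 2)): [F, B, A, E, D, C]
After 10 (swap(2, 5)): [F, B, C, E, D, A]
After 11 (reverse(0, 3)): [E, C, B, F, D, A]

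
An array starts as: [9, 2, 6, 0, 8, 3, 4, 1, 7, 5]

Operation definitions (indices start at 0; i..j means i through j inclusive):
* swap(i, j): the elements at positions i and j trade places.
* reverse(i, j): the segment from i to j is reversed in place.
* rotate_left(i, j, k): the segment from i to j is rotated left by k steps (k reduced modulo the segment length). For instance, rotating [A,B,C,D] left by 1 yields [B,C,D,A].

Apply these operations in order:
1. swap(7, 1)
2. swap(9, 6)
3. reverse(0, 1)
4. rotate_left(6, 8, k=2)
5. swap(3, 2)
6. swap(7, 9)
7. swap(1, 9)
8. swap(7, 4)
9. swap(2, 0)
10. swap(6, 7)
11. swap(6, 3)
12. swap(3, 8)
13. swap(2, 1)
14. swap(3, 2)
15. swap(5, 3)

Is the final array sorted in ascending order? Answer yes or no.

After 1 (swap(7, 1)): [9, 1, 6, 0, 8, 3, 4, 2, 7, 5]
After 2 (swap(9, 6)): [9, 1, 6, 0, 8, 3, 5, 2, 7, 4]
After 3 (reverse(0, 1)): [1, 9, 6, 0, 8, 3, 5, 2, 7, 4]
After 4 (rotate_left(6, 8, k=2)): [1, 9, 6, 0, 8, 3, 7, 5, 2, 4]
After 5 (swap(3, 2)): [1, 9, 0, 6, 8, 3, 7, 5, 2, 4]
After 6 (swap(7, 9)): [1, 9, 0, 6, 8, 3, 7, 4, 2, 5]
After 7 (swap(1, 9)): [1, 5, 0, 6, 8, 3, 7, 4, 2, 9]
After 8 (swap(7, 4)): [1, 5, 0, 6, 4, 3, 7, 8, 2, 9]
After 9 (swap(2, 0)): [0, 5, 1, 6, 4, 3, 7, 8, 2, 9]
After 10 (swap(6, 7)): [0, 5, 1, 6, 4, 3, 8, 7, 2, 9]
After 11 (swap(6, 3)): [0, 5, 1, 8, 4, 3, 6, 7, 2, 9]
After 12 (swap(3, 8)): [0, 5, 1, 2, 4, 3, 6, 7, 8, 9]
After 13 (swap(2, 1)): [0, 1, 5, 2, 4, 3, 6, 7, 8, 9]
After 14 (swap(3, 2)): [0, 1, 2, 5, 4, 3, 6, 7, 8, 9]
After 15 (swap(5, 3)): [0, 1, 2, 3, 4, 5, 6, 7, 8, 9]

Answer: yes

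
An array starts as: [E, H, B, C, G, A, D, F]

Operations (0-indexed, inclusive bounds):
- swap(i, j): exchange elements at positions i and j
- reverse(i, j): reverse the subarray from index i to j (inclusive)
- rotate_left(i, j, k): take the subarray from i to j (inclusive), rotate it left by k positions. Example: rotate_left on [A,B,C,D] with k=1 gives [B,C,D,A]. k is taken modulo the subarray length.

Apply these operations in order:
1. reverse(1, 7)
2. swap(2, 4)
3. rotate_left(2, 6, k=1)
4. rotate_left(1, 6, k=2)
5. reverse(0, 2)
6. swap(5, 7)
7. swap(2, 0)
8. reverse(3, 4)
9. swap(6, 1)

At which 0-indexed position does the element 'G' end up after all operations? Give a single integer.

Answer: 3

Derivation:
After 1 (reverse(1, 7)): [E, F, D, A, G, C, B, H]
After 2 (swap(2, 4)): [E, F, G, A, D, C, B, H]
After 3 (rotate_left(2, 6, k=1)): [E, F, A, D, C, B, G, H]
After 4 (rotate_left(1, 6, k=2)): [E, D, C, B, G, F, A, H]
After 5 (reverse(0, 2)): [C, D, E, B, G, F, A, H]
After 6 (swap(5, 7)): [C, D, E, B, G, H, A, F]
After 7 (swap(2, 0)): [E, D, C, B, G, H, A, F]
After 8 (reverse(3, 4)): [E, D, C, G, B, H, A, F]
After 9 (swap(6, 1)): [E, A, C, G, B, H, D, F]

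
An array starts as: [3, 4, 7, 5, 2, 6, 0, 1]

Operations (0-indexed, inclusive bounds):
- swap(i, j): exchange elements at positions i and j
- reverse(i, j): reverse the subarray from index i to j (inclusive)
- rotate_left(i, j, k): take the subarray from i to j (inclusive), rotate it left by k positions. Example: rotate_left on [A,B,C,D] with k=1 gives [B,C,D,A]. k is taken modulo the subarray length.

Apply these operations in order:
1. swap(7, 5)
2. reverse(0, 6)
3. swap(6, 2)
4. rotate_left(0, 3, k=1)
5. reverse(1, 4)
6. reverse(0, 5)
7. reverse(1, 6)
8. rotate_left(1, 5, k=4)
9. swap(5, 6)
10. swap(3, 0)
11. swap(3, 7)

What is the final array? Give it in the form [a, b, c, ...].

After 1 (swap(7, 5)): [3, 4, 7, 5, 2, 1, 0, 6]
After 2 (reverse(0, 6)): [0, 1, 2, 5, 7, 4, 3, 6]
After 3 (swap(6, 2)): [0, 1, 3, 5, 7, 4, 2, 6]
After 4 (rotate_left(0, 3, k=1)): [1, 3, 5, 0, 7, 4, 2, 6]
After 5 (reverse(1, 4)): [1, 7, 0, 5, 3, 4, 2, 6]
After 6 (reverse(0, 5)): [4, 3, 5, 0, 7, 1, 2, 6]
After 7 (reverse(1, 6)): [4, 2, 1, 7, 0, 5, 3, 6]
After 8 (rotate_left(1, 5, k=4)): [4, 5, 2, 1, 7, 0, 3, 6]
After 9 (swap(5, 6)): [4, 5, 2, 1, 7, 3, 0, 6]
After 10 (swap(3, 0)): [1, 5, 2, 4, 7, 3, 0, 6]
After 11 (swap(3, 7)): [1, 5, 2, 6, 7, 3, 0, 4]

Answer: [1, 5, 2, 6, 7, 3, 0, 4]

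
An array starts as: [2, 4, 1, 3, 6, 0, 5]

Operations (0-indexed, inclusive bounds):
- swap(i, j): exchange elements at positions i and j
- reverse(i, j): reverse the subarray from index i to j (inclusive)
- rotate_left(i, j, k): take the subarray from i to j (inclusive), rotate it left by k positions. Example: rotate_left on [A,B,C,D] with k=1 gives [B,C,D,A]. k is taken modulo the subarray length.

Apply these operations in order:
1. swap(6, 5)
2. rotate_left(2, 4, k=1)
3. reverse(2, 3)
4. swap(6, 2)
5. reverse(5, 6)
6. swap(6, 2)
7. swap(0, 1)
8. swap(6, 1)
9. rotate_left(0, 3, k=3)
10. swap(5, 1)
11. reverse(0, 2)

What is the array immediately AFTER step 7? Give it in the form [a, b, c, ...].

Answer: [4, 2, 5, 3, 1, 6, 0]

Derivation:
After 1 (swap(6, 5)): [2, 4, 1, 3, 6, 5, 0]
After 2 (rotate_left(2, 4, k=1)): [2, 4, 3, 6, 1, 5, 0]
After 3 (reverse(2, 3)): [2, 4, 6, 3, 1, 5, 0]
After 4 (swap(6, 2)): [2, 4, 0, 3, 1, 5, 6]
After 5 (reverse(5, 6)): [2, 4, 0, 3, 1, 6, 5]
After 6 (swap(6, 2)): [2, 4, 5, 3, 1, 6, 0]
After 7 (swap(0, 1)): [4, 2, 5, 3, 1, 6, 0]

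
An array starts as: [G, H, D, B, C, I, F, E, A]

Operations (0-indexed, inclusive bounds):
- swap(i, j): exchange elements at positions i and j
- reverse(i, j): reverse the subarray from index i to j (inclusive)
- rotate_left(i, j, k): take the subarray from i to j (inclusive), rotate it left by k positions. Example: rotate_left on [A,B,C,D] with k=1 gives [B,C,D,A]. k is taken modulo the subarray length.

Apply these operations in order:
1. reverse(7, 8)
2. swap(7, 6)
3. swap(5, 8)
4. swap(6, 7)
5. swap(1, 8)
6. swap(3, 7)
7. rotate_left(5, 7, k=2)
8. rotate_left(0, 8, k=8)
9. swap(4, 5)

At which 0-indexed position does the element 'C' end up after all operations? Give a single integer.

After 1 (reverse(7, 8)): [G, H, D, B, C, I, F, A, E]
After 2 (swap(7, 6)): [G, H, D, B, C, I, A, F, E]
After 3 (swap(5, 8)): [G, H, D, B, C, E, A, F, I]
After 4 (swap(6, 7)): [G, H, D, B, C, E, F, A, I]
After 5 (swap(1, 8)): [G, I, D, B, C, E, F, A, H]
After 6 (swap(3, 7)): [G, I, D, A, C, E, F, B, H]
After 7 (rotate_left(5, 7, k=2)): [G, I, D, A, C, B, E, F, H]
After 8 (rotate_left(0, 8, k=8)): [H, G, I, D, A, C, B, E, F]
After 9 (swap(4, 5)): [H, G, I, D, C, A, B, E, F]

Answer: 4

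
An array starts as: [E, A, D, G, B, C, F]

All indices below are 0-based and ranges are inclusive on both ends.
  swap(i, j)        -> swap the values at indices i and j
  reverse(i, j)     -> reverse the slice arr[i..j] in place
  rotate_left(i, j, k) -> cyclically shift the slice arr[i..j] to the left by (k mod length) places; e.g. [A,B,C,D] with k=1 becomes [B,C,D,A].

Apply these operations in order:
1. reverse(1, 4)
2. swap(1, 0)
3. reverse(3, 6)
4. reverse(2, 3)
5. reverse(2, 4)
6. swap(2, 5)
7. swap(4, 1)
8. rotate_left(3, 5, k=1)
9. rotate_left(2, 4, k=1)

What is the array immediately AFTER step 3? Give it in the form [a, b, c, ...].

Answer: [B, E, G, F, C, A, D]

Derivation:
After 1 (reverse(1, 4)): [E, B, G, D, A, C, F]
After 2 (swap(1, 0)): [B, E, G, D, A, C, F]
After 3 (reverse(3, 6)): [B, E, G, F, C, A, D]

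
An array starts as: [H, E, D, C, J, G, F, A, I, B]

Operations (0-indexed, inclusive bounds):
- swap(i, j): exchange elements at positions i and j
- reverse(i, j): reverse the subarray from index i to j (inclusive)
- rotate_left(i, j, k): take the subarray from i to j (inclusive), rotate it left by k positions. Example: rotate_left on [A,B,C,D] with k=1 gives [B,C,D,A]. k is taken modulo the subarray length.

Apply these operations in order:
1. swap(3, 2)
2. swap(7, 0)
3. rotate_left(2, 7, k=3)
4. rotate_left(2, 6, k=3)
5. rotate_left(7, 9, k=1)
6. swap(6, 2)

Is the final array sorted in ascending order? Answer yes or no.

After 1 (swap(3, 2)): [H, E, C, D, J, G, F, A, I, B]
After 2 (swap(7, 0)): [A, E, C, D, J, G, F, H, I, B]
After 3 (rotate_left(2, 7, k=3)): [A, E, G, F, H, C, D, J, I, B]
After 4 (rotate_left(2, 6, k=3)): [A, E, C, D, G, F, H, J, I, B]
After 5 (rotate_left(7, 9, k=1)): [A, E, C, D, G, F, H, I, B, J]
After 6 (swap(6, 2)): [A, E, H, D, G, F, C, I, B, J]

Answer: no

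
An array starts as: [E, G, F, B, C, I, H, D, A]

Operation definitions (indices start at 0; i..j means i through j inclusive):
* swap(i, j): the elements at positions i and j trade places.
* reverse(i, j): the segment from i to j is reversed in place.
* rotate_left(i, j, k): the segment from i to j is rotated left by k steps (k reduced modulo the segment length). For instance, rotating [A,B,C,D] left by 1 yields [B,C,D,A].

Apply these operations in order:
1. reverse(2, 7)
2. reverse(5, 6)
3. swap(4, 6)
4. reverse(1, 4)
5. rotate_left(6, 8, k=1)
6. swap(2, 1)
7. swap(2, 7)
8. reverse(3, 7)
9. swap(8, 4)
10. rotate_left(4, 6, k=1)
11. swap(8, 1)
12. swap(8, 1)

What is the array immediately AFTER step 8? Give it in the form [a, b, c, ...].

After 1 (reverse(2, 7)): [E, G, D, H, I, C, B, F, A]
After 2 (reverse(5, 6)): [E, G, D, H, I, B, C, F, A]
After 3 (swap(4, 6)): [E, G, D, H, C, B, I, F, A]
After 4 (reverse(1, 4)): [E, C, H, D, G, B, I, F, A]
After 5 (rotate_left(6, 8, k=1)): [E, C, H, D, G, B, F, A, I]
After 6 (swap(2, 1)): [E, H, C, D, G, B, F, A, I]
After 7 (swap(2, 7)): [E, H, A, D, G, B, F, C, I]
After 8 (reverse(3, 7)): [E, H, A, C, F, B, G, D, I]

Answer: [E, H, A, C, F, B, G, D, I]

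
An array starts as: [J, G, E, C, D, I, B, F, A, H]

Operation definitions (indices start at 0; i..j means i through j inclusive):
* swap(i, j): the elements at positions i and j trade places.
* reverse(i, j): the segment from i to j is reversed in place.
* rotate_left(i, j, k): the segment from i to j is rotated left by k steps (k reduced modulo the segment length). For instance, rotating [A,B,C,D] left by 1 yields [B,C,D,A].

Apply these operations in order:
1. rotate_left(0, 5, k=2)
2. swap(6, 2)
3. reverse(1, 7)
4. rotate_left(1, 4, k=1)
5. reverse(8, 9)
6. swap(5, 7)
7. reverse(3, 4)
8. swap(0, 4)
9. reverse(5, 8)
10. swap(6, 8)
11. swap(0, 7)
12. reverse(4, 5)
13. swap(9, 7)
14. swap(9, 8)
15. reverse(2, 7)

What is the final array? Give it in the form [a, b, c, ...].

After 1 (rotate_left(0, 5, k=2)): [E, C, D, I, J, G, B, F, A, H]
After 2 (swap(6, 2)): [E, C, B, I, J, G, D, F, A, H]
After 3 (reverse(1, 7)): [E, F, D, G, J, I, B, C, A, H]
After 4 (rotate_left(1, 4, k=1)): [E, D, G, J, F, I, B, C, A, H]
After 5 (reverse(8, 9)): [E, D, G, J, F, I, B, C, H, A]
After 6 (swap(5, 7)): [E, D, G, J, F, C, B, I, H, A]
After 7 (reverse(3, 4)): [E, D, G, F, J, C, B, I, H, A]
After 8 (swap(0, 4)): [J, D, G, F, E, C, B, I, H, A]
After 9 (reverse(5, 8)): [J, D, G, F, E, H, I, B, C, A]
After 10 (swap(6, 8)): [J, D, G, F, E, H, C, B, I, A]
After 11 (swap(0, 7)): [B, D, G, F, E, H, C, J, I, A]
After 12 (reverse(4, 5)): [B, D, G, F, H, E, C, J, I, A]
After 13 (swap(9, 7)): [B, D, G, F, H, E, C, A, I, J]
After 14 (swap(9, 8)): [B, D, G, F, H, E, C, A, J, I]
After 15 (reverse(2, 7)): [B, D, A, C, E, H, F, G, J, I]

Answer: [B, D, A, C, E, H, F, G, J, I]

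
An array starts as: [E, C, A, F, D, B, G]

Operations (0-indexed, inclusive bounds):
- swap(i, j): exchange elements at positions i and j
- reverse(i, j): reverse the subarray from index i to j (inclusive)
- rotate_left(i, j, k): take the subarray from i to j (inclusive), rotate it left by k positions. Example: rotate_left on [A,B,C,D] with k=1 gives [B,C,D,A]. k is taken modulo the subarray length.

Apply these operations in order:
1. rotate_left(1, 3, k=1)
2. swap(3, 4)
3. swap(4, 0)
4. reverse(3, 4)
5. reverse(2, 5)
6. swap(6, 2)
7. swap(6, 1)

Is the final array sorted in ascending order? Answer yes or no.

After 1 (rotate_left(1, 3, k=1)): [E, A, F, C, D, B, G]
After 2 (swap(3, 4)): [E, A, F, D, C, B, G]
After 3 (swap(4, 0)): [C, A, F, D, E, B, G]
After 4 (reverse(3, 4)): [C, A, F, E, D, B, G]
After 5 (reverse(2, 5)): [C, A, B, D, E, F, G]
After 6 (swap(6, 2)): [C, A, G, D, E, F, B]
After 7 (swap(6, 1)): [C, B, G, D, E, F, A]

Answer: no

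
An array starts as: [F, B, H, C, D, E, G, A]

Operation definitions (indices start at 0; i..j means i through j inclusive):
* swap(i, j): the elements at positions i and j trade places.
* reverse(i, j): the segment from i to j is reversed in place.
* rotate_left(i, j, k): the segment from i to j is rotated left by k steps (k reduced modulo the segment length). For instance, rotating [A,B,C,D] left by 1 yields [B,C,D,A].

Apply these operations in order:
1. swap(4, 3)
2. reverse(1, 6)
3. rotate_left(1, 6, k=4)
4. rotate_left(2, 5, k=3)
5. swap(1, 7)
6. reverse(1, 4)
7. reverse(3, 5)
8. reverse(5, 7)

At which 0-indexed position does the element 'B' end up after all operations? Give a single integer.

After 1 (swap(4, 3)): [F, B, H, D, C, E, G, A]
After 2 (reverse(1, 6)): [F, G, E, C, D, H, B, A]
After 3 (rotate_left(1, 6, k=4)): [F, H, B, G, E, C, D, A]
After 4 (rotate_left(2, 5, k=3)): [F, H, C, B, G, E, D, A]
After 5 (swap(1, 7)): [F, A, C, B, G, E, D, H]
After 6 (reverse(1, 4)): [F, G, B, C, A, E, D, H]
After 7 (reverse(3, 5)): [F, G, B, E, A, C, D, H]
After 8 (reverse(5, 7)): [F, G, B, E, A, H, D, C]

Answer: 2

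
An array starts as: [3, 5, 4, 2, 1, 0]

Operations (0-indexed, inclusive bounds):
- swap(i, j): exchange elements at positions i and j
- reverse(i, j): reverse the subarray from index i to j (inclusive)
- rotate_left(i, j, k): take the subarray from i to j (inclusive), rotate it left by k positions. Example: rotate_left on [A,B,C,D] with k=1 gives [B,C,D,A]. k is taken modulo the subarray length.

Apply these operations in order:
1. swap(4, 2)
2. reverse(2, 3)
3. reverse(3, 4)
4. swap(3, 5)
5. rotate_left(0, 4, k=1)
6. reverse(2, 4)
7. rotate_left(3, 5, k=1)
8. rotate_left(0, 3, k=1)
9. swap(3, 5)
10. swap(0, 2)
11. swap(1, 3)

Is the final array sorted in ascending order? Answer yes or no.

After 1 (swap(4, 2)): [3, 5, 1, 2, 4, 0]
After 2 (reverse(2, 3)): [3, 5, 2, 1, 4, 0]
After 3 (reverse(3, 4)): [3, 5, 2, 4, 1, 0]
After 4 (swap(3, 5)): [3, 5, 2, 0, 1, 4]
After 5 (rotate_left(0, 4, k=1)): [5, 2, 0, 1, 3, 4]
After 6 (reverse(2, 4)): [5, 2, 3, 1, 0, 4]
After 7 (rotate_left(3, 5, k=1)): [5, 2, 3, 0, 4, 1]
After 8 (rotate_left(0, 3, k=1)): [2, 3, 0, 5, 4, 1]
After 9 (swap(3, 5)): [2, 3, 0, 1, 4, 5]
After 10 (swap(0, 2)): [0, 3, 2, 1, 4, 5]
After 11 (swap(1, 3)): [0, 1, 2, 3, 4, 5]

Answer: yes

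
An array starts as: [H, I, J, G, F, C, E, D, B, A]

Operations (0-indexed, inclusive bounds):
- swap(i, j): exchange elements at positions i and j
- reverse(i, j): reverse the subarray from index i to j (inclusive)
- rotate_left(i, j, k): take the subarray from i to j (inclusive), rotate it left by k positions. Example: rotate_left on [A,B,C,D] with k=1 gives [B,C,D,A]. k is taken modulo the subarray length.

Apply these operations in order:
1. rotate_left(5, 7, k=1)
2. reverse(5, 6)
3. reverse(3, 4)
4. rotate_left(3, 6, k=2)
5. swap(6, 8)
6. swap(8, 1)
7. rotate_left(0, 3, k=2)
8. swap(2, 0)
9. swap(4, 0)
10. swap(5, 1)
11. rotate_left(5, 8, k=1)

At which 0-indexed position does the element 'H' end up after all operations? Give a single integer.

After 1 (rotate_left(5, 7, k=1)): [H, I, J, G, F, E, D, C, B, A]
After 2 (reverse(5, 6)): [H, I, J, G, F, D, E, C, B, A]
After 3 (reverse(3, 4)): [H, I, J, F, G, D, E, C, B, A]
After 4 (rotate_left(3, 6, k=2)): [H, I, J, D, E, F, G, C, B, A]
After 5 (swap(6, 8)): [H, I, J, D, E, F, B, C, G, A]
After 6 (swap(8, 1)): [H, G, J, D, E, F, B, C, I, A]
After 7 (rotate_left(0, 3, k=2)): [J, D, H, G, E, F, B, C, I, A]
After 8 (swap(2, 0)): [H, D, J, G, E, F, B, C, I, A]
After 9 (swap(4, 0)): [E, D, J, G, H, F, B, C, I, A]
After 10 (swap(5, 1)): [E, F, J, G, H, D, B, C, I, A]
After 11 (rotate_left(5, 8, k=1)): [E, F, J, G, H, B, C, I, D, A]

Answer: 4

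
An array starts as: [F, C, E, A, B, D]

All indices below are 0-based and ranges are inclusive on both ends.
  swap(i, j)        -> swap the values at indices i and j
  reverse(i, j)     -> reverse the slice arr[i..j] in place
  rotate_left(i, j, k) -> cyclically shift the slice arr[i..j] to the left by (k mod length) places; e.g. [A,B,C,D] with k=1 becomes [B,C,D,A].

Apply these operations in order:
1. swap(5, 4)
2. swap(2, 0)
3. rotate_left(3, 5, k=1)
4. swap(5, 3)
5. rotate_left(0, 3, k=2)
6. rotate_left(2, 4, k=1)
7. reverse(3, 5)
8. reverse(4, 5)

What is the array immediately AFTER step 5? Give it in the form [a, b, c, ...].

After 1 (swap(5, 4)): [F, C, E, A, D, B]
After 2 (swap(2, 0)): [E, C, F, A, D, B]
After 3 (rotate_left(3, 5, k=1)): [E, C, F, D, B, A]
After 4 (swap(5, 3)): [E, C, F, A, B, D]
After 5 (rotate_left(0, 3, k=2)): [F, A, E, C, B, D]

Answer: [F, A, E, C, B, D]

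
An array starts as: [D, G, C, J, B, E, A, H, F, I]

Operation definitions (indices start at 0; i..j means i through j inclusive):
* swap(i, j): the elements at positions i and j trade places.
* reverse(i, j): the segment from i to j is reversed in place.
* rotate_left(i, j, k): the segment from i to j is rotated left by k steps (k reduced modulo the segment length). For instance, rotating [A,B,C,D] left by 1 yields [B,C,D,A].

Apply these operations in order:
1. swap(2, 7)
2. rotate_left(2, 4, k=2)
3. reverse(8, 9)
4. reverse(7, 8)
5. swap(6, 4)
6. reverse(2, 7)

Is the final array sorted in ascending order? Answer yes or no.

Answer: no

Derivation:
After 1 (swap(2, 7)): [D, G, H, J, B, E, A, C, F, I]
After 2 (rotate_left(2, 4, k=2)): [D, G, B, H, J, E, A, C, F, I]
After 3 (reverse(8, 9)): [D, G, B, H, J, E, A, C, I, F]
After 4 (reverse(7, 8)): [D, G, B, H, J, E, A, I, C, F]
After 5 (swap(6, 4)): [D, G, B, H, A, E, J, I, C, F]
After 6 (reverse(2, 7)): [D, G, I, J, E, A, H, B, C, F]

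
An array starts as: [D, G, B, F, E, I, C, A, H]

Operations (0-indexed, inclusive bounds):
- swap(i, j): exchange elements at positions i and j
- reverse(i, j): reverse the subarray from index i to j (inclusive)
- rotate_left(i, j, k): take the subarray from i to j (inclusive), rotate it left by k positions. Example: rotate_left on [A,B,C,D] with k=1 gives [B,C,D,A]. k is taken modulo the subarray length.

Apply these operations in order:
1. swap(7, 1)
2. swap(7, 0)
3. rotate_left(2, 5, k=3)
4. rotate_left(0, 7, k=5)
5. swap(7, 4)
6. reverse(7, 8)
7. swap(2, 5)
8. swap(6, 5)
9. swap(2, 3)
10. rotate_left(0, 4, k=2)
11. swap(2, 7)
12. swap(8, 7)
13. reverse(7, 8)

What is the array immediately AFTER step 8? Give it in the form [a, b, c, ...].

Answer: [E, C, I, G, F, B, D, H, A]

Derivation:
After 1 (swap(7, 1)): [D, A, B, F, E, I, C, G, H]
After 2 (swap(7, 0)): [G, A, B, F, E, I, C, D, H]
After 3 (rotate_left(2, 5, k=3)): [G, A, I, B, F, E, C, D, H]
After 4 (rotate_left(0, 7, k=5)): [E, C, D, G, A, I, B, F, H]
After 5 (swap(7, 4)): [E, C, D, G, F, I, B, A, H]
After 6 (reverse(7, 8)): [E, C, D, G, F, I, B, H, A]
After 7 (swap(2, 5)): [E, C, I, G, F, D, B, H, A]
After 8 (swap(6, 5)): [E, C, I, G, F, B, D, H, A]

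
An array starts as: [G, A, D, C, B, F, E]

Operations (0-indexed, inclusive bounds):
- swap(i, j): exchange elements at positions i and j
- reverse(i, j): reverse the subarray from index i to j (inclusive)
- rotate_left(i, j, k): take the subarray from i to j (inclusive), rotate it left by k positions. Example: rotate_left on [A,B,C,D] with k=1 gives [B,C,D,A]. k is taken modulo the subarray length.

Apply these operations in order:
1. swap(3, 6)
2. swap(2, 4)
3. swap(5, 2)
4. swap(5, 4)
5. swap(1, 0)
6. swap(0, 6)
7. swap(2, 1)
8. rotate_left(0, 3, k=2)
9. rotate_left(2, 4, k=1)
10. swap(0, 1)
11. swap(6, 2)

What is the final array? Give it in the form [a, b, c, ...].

After 1 (swap(3, 6)): [G, A, D, E, B, F, C]
After 2 (swap(2, 4)): [G, A, B, E, D, F, C]
After 3 (swap(5, 2)): [G, A, F, E, D, B, C]
After 4 (swap(5, 4)): [G, A, F, E, B, D, C]
After 5 (swap(1, 0)): [A, G, F, E, B, D, C]
After 6 (swap(0, 6)): [C, G, F, E, B, D, A]
After 7 (swap(2, 1)): [C, F, G, E, B, D, A]
After 8 (rotate_left(0, 3, k=2)): [G, E, C, F, B, D, A]
After 9 (rotate_left(2, 4, k=1)): [G, E, F, B, C, D, A]
After 10 (swap(0, 1)): [E, G, F, B, C, D, A]
After 11 (swap(6, 2)): [E, G, A, B, C, D, F]

Answer: [E, G, A, B, C, D, F]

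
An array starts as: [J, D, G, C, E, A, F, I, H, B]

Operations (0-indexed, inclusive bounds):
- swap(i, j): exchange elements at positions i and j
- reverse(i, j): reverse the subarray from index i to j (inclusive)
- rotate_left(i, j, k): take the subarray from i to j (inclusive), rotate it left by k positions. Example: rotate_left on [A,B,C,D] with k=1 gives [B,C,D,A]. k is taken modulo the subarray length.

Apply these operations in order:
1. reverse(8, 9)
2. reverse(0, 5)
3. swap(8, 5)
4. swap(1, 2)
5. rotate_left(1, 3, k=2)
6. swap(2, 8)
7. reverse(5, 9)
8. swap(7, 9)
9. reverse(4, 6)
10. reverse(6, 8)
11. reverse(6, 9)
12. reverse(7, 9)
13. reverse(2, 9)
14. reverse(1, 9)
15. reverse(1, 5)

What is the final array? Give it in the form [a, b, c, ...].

After 1 (reverse(8, 9)): [J, D, G, C, E, A, F, I, B, H]
After 2 (reverse(0, 5)): [A, E, C, G, D, J, F, I, B, H]
After 3 (swap(8, 5)): [A, E, C, G, D, B, F, I, J, H]
After 4 (swap(1, 2)): [A, C, E, G, D, B, F, I, J, H]
After 5 (rotate_left(1, 3, k=2)): [A, G, C, E, D, B, F, I, J, H]
After 6 (swap(2, 8)): [A, G, J, E, D, B, F, I, C, H]
After 7 (reverse(5, 9)): [A, G, J, E, D, H, C, I, F, B]
After 8 (swap(7, 9)): [A, G, J, E, D, H, C, B, F, I]
After 9 (reverse(4, 6)): [A, G, J, E, C, H, D, B, F, I]
After 10 (reverse(6, 8)): [A, G, J, E, C, H, F, B, D, I]
After 11 (reverse(6, 9)): [A, G, J, E, C, H, I, D, B, F]
After 12 (reverse(7, 9)): [A, G, J, E, C, H, I, F, B, D]
After 13 (reverse(2, 9)): [A, G, D, B, F, I, H, C, E, J]
After 14 (reverse(1, 9)): [A, J, E, C, H, I, F, B, D, G]
After 15 (reverse(1, 5)): [A, I, H, C, E, J, F, B, D, G]

Answer: [A, I, H, C, E, J, F, B, D, G]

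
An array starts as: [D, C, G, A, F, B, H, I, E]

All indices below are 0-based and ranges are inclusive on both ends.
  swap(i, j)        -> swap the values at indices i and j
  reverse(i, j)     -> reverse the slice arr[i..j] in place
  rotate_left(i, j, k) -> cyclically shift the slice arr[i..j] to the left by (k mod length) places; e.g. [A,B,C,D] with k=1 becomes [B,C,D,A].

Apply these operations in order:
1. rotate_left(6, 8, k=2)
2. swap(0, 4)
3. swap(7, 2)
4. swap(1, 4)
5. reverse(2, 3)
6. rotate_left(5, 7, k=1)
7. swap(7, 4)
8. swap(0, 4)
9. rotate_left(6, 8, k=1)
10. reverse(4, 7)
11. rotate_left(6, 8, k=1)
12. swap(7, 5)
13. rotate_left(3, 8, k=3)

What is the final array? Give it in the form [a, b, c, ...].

Answer: [B, D, A, F, C, E, H, I, G]

Derivation:
After 1 (rotate_left(6, 8, k=2)): [D, C, G, A, F, B, E, H, I]
After 2 (swap(0, 4)): [F, C, G, A, D, B, E, H, I]
After 3 (swap(7, 2)): [F, C, H, A, D, B, E, G, I]
After 4 (swap(1, 4)): [F, D, H, A, C, B, E, G, I]
After 5 (reverse(2, 3)): [F, D, A, H, C, B, E, G, I]
After 6 (rotate_left(5, 7, k=1)): [F, D, A, H, C, E, G, B, I]
After 7 (swap(7, 4)): [F, D, A, H, B, E, G, C, I]
After 8 (swap(0, 4)): [B, D, A, H, F, E, G, C, I]
After 9 (rotate_left(6, 8, k=1)): [B, D, A, H, F, E, C, I, G]
After 10 (reverse(4, 7)): [B, D, A, H, I, C, E, F, G]
After 11 (rotate_left(6, 8, k=1)): [B, D, A, H, I, C, F, G, E]
After 12 (swap(7, 5)): [B, D, A, H, I, G, F, C, E]
After 13 (rotate_left(3, 8, k=3)): [B, D, A, F, C, E, H, I, G]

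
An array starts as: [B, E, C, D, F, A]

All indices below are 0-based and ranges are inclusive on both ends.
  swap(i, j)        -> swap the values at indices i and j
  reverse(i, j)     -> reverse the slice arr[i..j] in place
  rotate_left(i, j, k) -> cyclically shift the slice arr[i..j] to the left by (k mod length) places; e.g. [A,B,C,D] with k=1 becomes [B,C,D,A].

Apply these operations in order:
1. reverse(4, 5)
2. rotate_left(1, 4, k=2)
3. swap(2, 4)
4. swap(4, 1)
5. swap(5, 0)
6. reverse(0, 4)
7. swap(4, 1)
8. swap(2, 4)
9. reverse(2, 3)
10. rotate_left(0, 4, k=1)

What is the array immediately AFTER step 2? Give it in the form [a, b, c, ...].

Answer: [B, D, A, E, C, F]

Derivation:
After 1 (reverse(4, 5)): [B, E, C, D, A, F]
After 2 (rotate_left(1, 4, k=2)): [B, D, A, E, C, F]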